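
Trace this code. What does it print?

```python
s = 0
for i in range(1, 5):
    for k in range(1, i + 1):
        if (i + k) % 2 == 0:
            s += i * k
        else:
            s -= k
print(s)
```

i=1,k=1: even sum, s = 0+1 = 1
i=2,k=1: odd sum, s = 1-1 = 0
i=2,k=2: even sum, s = 0+4 = 4
i=3,k=1: even sum, s = 4+3 = 7
i=3,k=2: odd sum, s = 7-2 = 5
i=3,k=3: even sum, s = 5+9 = 14
i=4,k=1: odd sum, s = 14-1 = 13
i=4,k=2: even sum, s = 13+8 = 21
i=4,k=3: odd sum, s = 21-3 = 18
i=4,k=4: even sum, s = 18+16 = 34

34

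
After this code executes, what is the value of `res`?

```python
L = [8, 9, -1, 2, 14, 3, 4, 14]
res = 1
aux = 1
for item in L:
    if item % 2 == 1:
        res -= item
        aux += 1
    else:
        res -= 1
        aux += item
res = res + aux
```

item=8: not odd, res = 1-1 = 0; aux=9
item=9: odd, res = 0-9 = -9; aux=10
item=-1: odd, res = (-9)-(-1) = -8; aux=11
item=2: not odd, res = (-8)-1 = -9; aux=13
item=14: not odd, res = (-9)-1 = -10; aux=27
item=3: odd, res = (-10)-3 = -13; aux=28
item=4: not odd, res = (-13)-1 = -14; aux=32
item=14: not odd, res = (-14)-1 = -15; aux=46
res+aux = (-15)+46 = 31

31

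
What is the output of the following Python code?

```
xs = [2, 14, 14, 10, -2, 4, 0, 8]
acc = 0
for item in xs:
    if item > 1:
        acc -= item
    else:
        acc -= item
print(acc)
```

item=2: >1, acc = 0-2 = -2
item=14: >1, acc = (-2)-14 = -16
item=14: >1, acc = (-16)-14 = -30
item=10: >1, acc = (-30)-10 = -40
item=-2: not >1, acc = (-40)-(-2) = -38
item=4: >1, acc = (-38)-4 = -42
item=0: not >1, acc = (-42)-0 = -42
item=8: >1, acc = (-42)-8 = -50

-50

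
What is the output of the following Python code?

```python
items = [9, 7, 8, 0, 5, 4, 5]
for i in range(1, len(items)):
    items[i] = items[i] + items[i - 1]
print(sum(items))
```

173

i=1: items[1] = 7+9 = 16 → [9, 16, 8, 0, 5, 4, 5]
i=2: items[2] = 8+16 = 24 → [9, 16, 24, 0, 5, 4, 5]
i=3: items[3] = 0+24 = 24 → [9, 16, 24, 24, 5, 4, 5]
i=4: items[4] = 5+24 = 29 → [9, 16, 24, 24, 29, 4, 5]
i=5: items[5] = 4+29 = 33 → [9, 16, 24, 24, 29, 33, 5]
i=6: items[6] = 5+33 = 38 → [9, 16, 24, 24, 29, 33, 38]
sum = 173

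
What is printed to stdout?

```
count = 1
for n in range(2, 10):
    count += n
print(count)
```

n=2: count = 1+2 = 3
n=3: count = 3+3 = 6
n=4: count = 6+4 = 10
n=5: count = 10+5 = 15
n=6: count = 15+6 = 21
n=7: count = 21+7 = 28
n=8: count = 28+8 = 36
n=9: count = 36+9 = 45

45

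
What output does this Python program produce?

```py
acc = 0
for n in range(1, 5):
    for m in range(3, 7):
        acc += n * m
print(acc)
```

180

n=1,m=3: acc = 0+3 = 3
n=1,m=4: acc = 3+4 = 7
n=1,m=5: acc = 7+5 = 12
n=1,m=6: acc = 12+6 = 18
n=2,m=3: acc = 18+6 = 24
n=2,m=4: acc = 24+8 = 32
n=2,m=5: acc = 32+10 = 42
n=2,m=6: acc = 42+12 = 54
n=3,m=3: acc = 54+9 = 63
n=3,m=4: acc = 63+12 = 75
n=3,m=5: acc = 75+15 = 90
n=3,m=6: acc = 90+18 = 108
n=4,m=3: acc = 108+12 = 120
n=4,m=4: acc = 120+16 = 136
n=4,m=5: acc = 136+20 = 156
n=4,m=6: acc = 156+24 = 180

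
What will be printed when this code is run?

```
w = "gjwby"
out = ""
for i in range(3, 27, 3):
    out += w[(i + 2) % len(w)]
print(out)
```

gbjywgbj

i=3: add w[0]='g' → 'g'
i=6: add w[3]='b' → 'gb'
i=9: add w[1]='j' → 'gbj'
i=12: add w[4]='y' → 'gbjy'
i=15: add w[2]='w' → 'gbjyw'
i=18: add w[0]='g' → 'gbjywg'
i=21: add w[3]='b' → 'gbjywgb'
i=24: add w[1]='j' → 'gbjywgbj'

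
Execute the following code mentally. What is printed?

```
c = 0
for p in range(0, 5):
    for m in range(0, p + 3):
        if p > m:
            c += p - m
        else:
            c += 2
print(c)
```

p=0,m=0: not 0>0, c = 0+2 = 2
p=0,m=1: not 0>1, c = 2+2 = 4
p=0,m=2: not 0>2, c = 4+2 = 6
p=1,m=0: 1>0, c = 6+1 = 7
p=1,m=1: not 1>1, c = 7+2 = 9
p=1,m=2: not 1>2, c = 9+2 = 11
p=1,m=3: not 1>3, c = 11+2 = 13
p=2,m=0: 2>0, c = 13+2 = 15
p=2,m=1: 2>1, c = 15+1 = 16
p=2,m=2: not 2>2, c = 16+2 = 18
p=2,m=3: not 2>3, c = 18+2 = 20
p=2,m=4: not 2>4, c = 20+2 = 22
p=3,m=0: 3>0, c = 22+3 = 25
p=3,m=1: 3>1, c = 25+2 = 27
p=3,m=2: 3>2, c = 27+1 = 28
p=3,m=3: not 3>3, c = 28+2 = 30
p=3,m=4: not 3>4, c = 30+2 = 32
p=3,m=5: not 3>5, c = 32+2 = 34
p=4,m=0: 4>0, c = 34+4 = 38
p=4,m=1: 4>1, c = 38+3 = 41
p=4,m=2: 4>2, c = 41+2 = 43
p=4,m=3: 4>3, c = 43+1 = 44
p=4,m=4: not 4>4, c = 44+2 = 46
p=4,m=5: not 4>5, c = 46+2 = 48
p=4,m=6: not 4>6, c = 48+2 = 50

50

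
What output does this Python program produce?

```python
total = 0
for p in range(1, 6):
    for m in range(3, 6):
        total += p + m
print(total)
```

105

p=1,m=3: total = 0+4 = 4
p=1,m=4: total = 4+5 = 9
p=1,m=5: total = 9+6 = 15
p=2,m=3: total = 15+5 = 20
p=2,m=4: total = 20+6 = 26
p=2,m=5: total = 26+7 = 33
p=3,m=3: total = 33+6 = 39
p=3,m=4: total = 39+7 = 46
p=3,m=5: total = 46+8 = 54
p=4,m=3: total = 54+7 = 61
p=4,m=4: total = 61+8 = 69
p=4,m=5: total = 69+9 = 78
p=5,m=3: total = 78+8 = 86
p=5,m=4: total = 86+9 = 95
p=5,m=5: total = 95+10 = 105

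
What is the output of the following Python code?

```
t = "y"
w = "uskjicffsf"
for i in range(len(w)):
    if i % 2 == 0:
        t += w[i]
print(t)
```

yukifs

i=0: add 'u' → 'yu'
i=1: skip
i=2: add 'k' → 'yuk'
i=3: skip
i=4: add 'i' → 'yuki'
i=5: skip
i=6: add 'f' → 'yukif'
i=7: skip
i=8: add 's' → 'yukifs'
i=9: skip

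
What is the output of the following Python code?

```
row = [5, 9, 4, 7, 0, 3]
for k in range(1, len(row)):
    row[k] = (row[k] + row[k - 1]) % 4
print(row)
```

[5, 2, 2, 1, 1, 0]

k=1: row[1] = (9+5)%4 = 2 → [5, 2, 4, 7, 0, 3]
k=2: row[2] = (4+2)%4 = 2 → [5, 2, 2, 7, 0, 3]
k=3: row[3] = (7+2)%4 = 1 → [5, 2, 2, 1, 0, 3]
k=4: row[4] = (0+1)%4 = 1 → [5, 2, 2, 1, 1, 3]
k=5: row[5] = (3+1)%4 = 0 → [5, 2, 2, 1, 1, 0]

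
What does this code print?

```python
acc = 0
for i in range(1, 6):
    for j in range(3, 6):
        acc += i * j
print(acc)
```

i=1,j=3: acc = 0+3 = 3
i=1,j=4: acc = 3+4 = 7
i=1,j=5: acc = 7+5 = 12
i=2,j=3: acc = 12+6 = 18
i=2,j=4: acc = 18+8 = 26
i=2,j=5: acc = 26+10 = 36
i=3,j=3: acc = 36+9 = 45
i=3,j=4: acc = 45+12 = 57
i=3,j=5: acc = 57+15 = 72
i=4,j=3: acc = 72+12 = 84
i=4,j=4: acc = 84+16 = 100
i=4,j=5: acc = 100+20 = 120
i=5,j=3: acc = 120+15 = 135
i=5,j=4: acc = 135+20 = 155
i=5,j=5: acc = 155+25 = 180

180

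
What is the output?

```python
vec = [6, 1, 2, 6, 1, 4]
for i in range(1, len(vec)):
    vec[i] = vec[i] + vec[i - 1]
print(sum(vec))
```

73

i=1: vec[1] = 1+6 = 7 → [6, 7, 2, 6, 1, 4]
i=2: vec[2] = 2+7 = 9 → [6, 7, 9, 6, 1, 4]
i=3: vec[3] = 6+9 = 15 → [6, 7, 9, 15, 1, 4]
i=4: vec[4] = 1+15 = 16 → [6, 7, 9, 15, 16, 4]
i=5: vec[5] = 4+16 = 20 → [6, 7, 9, 15, 16, 20]
sum = 73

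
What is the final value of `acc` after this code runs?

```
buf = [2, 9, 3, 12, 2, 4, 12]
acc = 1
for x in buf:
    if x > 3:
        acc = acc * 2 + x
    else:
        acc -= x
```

x=2: not >3, acc = 1-2 = -1
x=9: >3, acc = (-1)*2+9 = 7
x=3: not >3, acc = 7-3 = 4
x=12: >3, acc = 4*2+12 = 20
x=2: not >3, acc = 20-2 = 18
x=4: >3, acc = 18*2+4 = 40
x=12: >3, acc = 40*2+12 = 92

92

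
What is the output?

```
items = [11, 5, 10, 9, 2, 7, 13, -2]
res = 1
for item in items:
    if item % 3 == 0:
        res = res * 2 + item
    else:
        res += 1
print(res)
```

21

item=11: not %3==0, res = 1+1 = 2
item=5: not %3==0, res = 2+1 = 3
item=10: not %3==0, res = 3+1 = 4
item=9: %3==0, res = 4*2+9 = 17
item=2: not %3==0, res = 17+1 = 18
item=7: not %3==0, res = 18+1 = 19
item=13: not %3==0, res = 19+1 = 20
item=-2: not %3==0, res = 20+1 = 21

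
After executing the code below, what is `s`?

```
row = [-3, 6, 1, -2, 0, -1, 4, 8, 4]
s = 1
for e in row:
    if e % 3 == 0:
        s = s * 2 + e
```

8

e=-3: %3==0, s = 1*2+(-3) = -1
e=6: %3==0, s = (-1)*2+6 = 4
e=1: not %3==0
e=-2: not %3==0
e=0: %3==0, s = 4*2+0 = 8
e=-1: not %3==0
e=4: not %3==0
e=8: not %3==0
e=4: not %3==0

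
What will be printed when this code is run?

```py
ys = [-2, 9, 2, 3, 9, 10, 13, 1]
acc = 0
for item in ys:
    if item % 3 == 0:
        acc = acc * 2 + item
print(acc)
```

51

item=-2: not %3==0
item=9: %3==0, acc = 0*2+9 = 9
item=2: not %3==0
item=3: %3==0, acc = 9*2+3 = 21
item=9: %3==0, acc = 21*2+9 = 51
item=10: not %3==0
item=13: not %3==0
item=1: not %3==0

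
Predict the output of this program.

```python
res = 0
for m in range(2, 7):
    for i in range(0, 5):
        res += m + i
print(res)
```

150

m=2,i=0: res = 0+2 = 2
m=2,i=1: res = 2+3 = 5
m=2,i=2: res = 5+4 = 9
m=2,i=3: res = 9+5 = 14
m=2,i=4: res = 14+6 = 20
m=3,i=0: res = 20+3 = 23
m=3,i=1: res = 23+4 = 27
m=3,i=2: res = 27+5 = 32
m=3,i=3: res = 32+6 = 38
m=3,i=4: res = 38+7 = 45
m=4,i=0: res = 45+4 = 49
m=4,i=1: res = 49+5 = 54
m=4,i=2: res = 54+6 = 60
m=4,i=3: res = 60+7 = 67
m=4,i=4: res = 67+8 = 75
m=5,i=0: res = 75+5 = 80
m=5,i=1: res = 80+6 = 86
m=5,i=2: res = 86+7 = 93
m=5,i=3: res = 93+8 = 101
m=5,i=4: res = 101+9 = 110
m=6,i=0: res = 110+6 = 116
m=6,i=1: res = 116+7 = 123
m=6,i=2: res = 123+8 = 131
m=6,i=3: res = 131+9 = 140
m=6,i=4: res = 140+10 = 150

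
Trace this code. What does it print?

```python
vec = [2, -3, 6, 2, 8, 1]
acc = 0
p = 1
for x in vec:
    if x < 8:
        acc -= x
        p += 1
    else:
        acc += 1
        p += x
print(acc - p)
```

x=2: <8, acc = 0-2 = -2; p=2
x=-3: <8, acc = (-2)-(-3) = 1; p=3
x=6: <8, acc = 1-6 = -5; p=4
x=2: <8, acc = (-5)-2 = -7; p=5
x=8: not <8, acc = (-7)+1 = -6; p=13
x=1: <8, acc = (-6)-1 = -7; p=14
acc-p = (-7)-14 = -21

-21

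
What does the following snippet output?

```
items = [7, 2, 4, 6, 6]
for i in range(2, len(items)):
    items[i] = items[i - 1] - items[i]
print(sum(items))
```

i=2: items[2] = 2-4 = -2 → [7, 2, -2, 6, 6]
i=3: items[3] = (-2)-6 = -8 → [7, 2, -2, -8, 6]
i=4: items[4] = (-8)-6 = -14 → [7, 2, -2, -8, -14]
sum = -15

-15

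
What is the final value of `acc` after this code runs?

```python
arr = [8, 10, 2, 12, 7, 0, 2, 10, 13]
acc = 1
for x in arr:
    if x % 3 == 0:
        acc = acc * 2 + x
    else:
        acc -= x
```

x=8: not %3==0, acc = 1-8 = -7
x=10: not %3==0, acc = (-7)-10 = -17
x=2: not %3==0, acc = (-17)-2 = -19
x=12: %3==0, acc = (-19)*2+12 = -26
x=7: not %3==0, acc = (-26)-7 = -33
x=0: %3==0, acc = (-33)*2+0 = -66
x=2: not %3==0, acc = (-66)-2 = -68
x=10: not %3==0, acc = (-68)-10 = -78
x=13: not %3==0, acc = (-78)-13 = -91

-91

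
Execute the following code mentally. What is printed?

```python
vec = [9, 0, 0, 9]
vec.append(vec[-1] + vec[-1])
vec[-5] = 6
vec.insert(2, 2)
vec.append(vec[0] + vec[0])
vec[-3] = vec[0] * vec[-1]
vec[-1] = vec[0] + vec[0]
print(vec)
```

append vec[-1]+vec[-1] = 9+9 = 18 → [9, 0, 0, 9, 18]
vec[-5] = 6 → [6, 0, 0, 9, 18]
insert 2 at 2 → [6, 0, 2, 0, 9, 18]
append vec[0]+vec[0] = 6+6 = 12 → [6, 0, 2, 0, 9, 18, 12]
vec[-3] = vec[0]*vec[-1] = 6*12 = 72 → [6, 0, 2, 0, 72, 18, 12]
vec[-1] = vec[0]+vec[0] = 6+6 = 12 → [6, 0, 2, 0, 72, 18, 12]

[6, 0, 2, 0, 72, 18, 12]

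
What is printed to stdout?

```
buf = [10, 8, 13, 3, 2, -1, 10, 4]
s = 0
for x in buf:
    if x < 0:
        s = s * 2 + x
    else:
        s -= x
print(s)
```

-87

x=10: not <0, s = 0-10 = -10
x=8: not <0, s = (-10)-8 = -18
x=13: not <0, s = (-18)-13 = -31
x=3: not <0, s = (-31)-3 = -34
x=2: not <0, s = (-34)-2 = -36
x=-1: <0, s = (-36)*2+(-1) = -73
x=10: not <0, s = (-73)-10 = -83
x=4: not <0, s = (-83)-4 = -87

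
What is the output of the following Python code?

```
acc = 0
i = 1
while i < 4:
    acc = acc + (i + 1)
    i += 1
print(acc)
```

i=1: acc = 0+2 = 2
i=2: acc = 2+3 = 5
i=3: acc = 5+4 = 9

9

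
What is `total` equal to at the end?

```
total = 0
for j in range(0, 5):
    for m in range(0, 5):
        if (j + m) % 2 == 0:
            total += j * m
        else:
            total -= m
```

28

j=0,m=0: even sum, total = 0+0 = 0
j=0,m=1: odd sum, total = 0-1 = -1
j=0,m=2: even sum, total = (-1)+0 = -1
j=0,m=3: odd sum, total = (-1)-3 = -4
j=0,m=4: even sum, total = (-4)+0 = -4
j=1,m=0: odd sum, total = (-4)-0 = -4
j=1,m=1: even sum, total = (-4)+1 = -3
j=1,m=2: odd sum, total = (-3)-2 = -5
j=1,m=3: even sum, total = (-5)+3 = -2
j=1,m=4: odd sum, total = (-2)-4 = -6
j=2,m=0: even sum, total = (-6)+0 = -6
j=2,m=1: odd sum, total = (-6)-1 = -7
j=2,m=2: even sum, total = (-7)+4 = -3
j=2,m=3: odd sum, total = (-3)-3 = -6
j=2,m=4: even sum, total = (-6)+8 = 2
j=3,m=0: odd sum, total = 2-0 = 2
j=3,m=1: even sum, total = 2+3 = 5
j=3,m=2: odd sum, total = 5-2 = 3
j=3,m=3: even sum, total = 3+9 = 12
j=3,m=4: odd sum, total = 12-4 = 8
j=4,m=0: even sum, total = 8+0 = 8
j=4,m=1: odd sum, total = 8-1 = 7
j=4,m=2: even sum, total = 7+8 = 15
j=4,m=3: odd sum, total = 15-3 = 12
j=4,m=4: even sum, total = 12+16 = 28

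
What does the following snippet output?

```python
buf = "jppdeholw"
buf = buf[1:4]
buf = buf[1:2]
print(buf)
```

slice [1:4] → 'ppd'
slice [1:2] → 'p'

p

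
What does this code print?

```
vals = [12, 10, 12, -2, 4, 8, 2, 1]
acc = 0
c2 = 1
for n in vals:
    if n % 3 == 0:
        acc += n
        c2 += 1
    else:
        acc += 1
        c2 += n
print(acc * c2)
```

780

n=12: %3==0, acc = 0+12 = 12; c2=2
n=10: not %3==0, acc = 12+1 = 13; c2=12
n=12: %3==0, acc = 13+12 = 25; c2=13
n=-2: not %3==0, acc = 25+1 = 26; c2=11
n=4: not %3==0, acc = 26+1 = 27; c2=15
n=8: not %3==0, acc = 27+1 = 28; c2=23
n=2: not %3==0, acc = 28+1 = 29; c2=25
n=1: not %3==0, acc = 29+1 = 30; c2=26
acc*c2 = 30*26 = 780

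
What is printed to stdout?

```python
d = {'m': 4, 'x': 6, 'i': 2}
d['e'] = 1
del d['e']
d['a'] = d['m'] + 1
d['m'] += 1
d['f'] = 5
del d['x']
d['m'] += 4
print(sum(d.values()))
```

d['e'] = 1 → {'m': 4, 'x': 6, 'i': 2, 'e': 1}
del 'e' → {'m': 4, 'x': 6, 'i': 2}
d['a'] = d['m']+1 = 5 → {'m': 4, 'x': 6, 'i': 2, 'a': 5}
d['m'] = 4+1 = 5 → {'m': 5, 'x': 6, 'i': 2, 'a': 5}
d['f'] = 5 → {'m': 5, 'x': 6, 'i': 2, 'a': 5, 'f': 5}
del 'x' → {'m': 5, 'i': 2, 'a': 5, 'f': 5}
d['m'] = 5+4 = 9 → {'m': 9, 'i': 2, 'a': 5, 'f': 5}
sum of values = 21

21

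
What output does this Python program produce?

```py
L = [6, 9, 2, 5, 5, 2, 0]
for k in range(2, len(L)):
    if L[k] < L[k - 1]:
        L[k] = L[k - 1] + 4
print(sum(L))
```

120

k=2: 2<9, L[2] = 9+4 = 13 → [6, 9, 13, 5, 5, 2, 0]
k=3: 5<13, L[3] = 13+4 = 17 → [6, 9, 13, 17, 5, 2, 0]
k=4: 5<17, L[4] = 17+4 = 21 → [6, 9, 13, 17, 21, 2, 0]
k=5: 2<21, L[5] = 21+4 = 25 → [6, 9, 13, 17, 21, 25, 0]
k=6: 0<25, L[6] = 25+4 = 29 → [6, 9, 13, 17, 21, 25, 29]
sum = 120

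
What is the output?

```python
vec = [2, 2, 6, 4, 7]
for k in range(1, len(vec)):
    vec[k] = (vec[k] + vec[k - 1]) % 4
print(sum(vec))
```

7

k=1: vec[1] = (2+2)%4 = 0 → [2, 0, 6, 4, 7]
k=2: vec[2] = (6+0)%4 = 2 → [2, 0, 2, 4, 7]
k=3: vec[3] = (4+2)%4 = 2 → [2, 0, 2, 2, 7]
k=4: vec[4] = (7+2)%4 = 1 → [2, 0, 2, 2, 1]
sum = 7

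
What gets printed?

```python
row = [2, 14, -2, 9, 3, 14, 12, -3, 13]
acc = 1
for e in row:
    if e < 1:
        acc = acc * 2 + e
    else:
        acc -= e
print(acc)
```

-156

e=2: not <1, acc = 1-2 = -1
e=14: not <1, acc = (-1)-14 = -15
e=-2: <1, acc = (-15)*2+(-2) = -32
e=9: not <1, acc = (-32)-9 = -41
e=3: not <1, acc = (-41)-3 = -44
e=14: not <1, acc = (-44)-14 = -58
e=12: not <1, acc = (-58)-12 = -70
e=-3: <1, acc = (-70)*2+(-3) = -143
e=13: not <1, acc = (-143)-13 = -156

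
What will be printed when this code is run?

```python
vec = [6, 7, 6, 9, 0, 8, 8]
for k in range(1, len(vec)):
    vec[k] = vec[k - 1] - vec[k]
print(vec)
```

[6, -1, -7, -16, -16, -24, -32]

k=1: vec[1] = 6-7 = -1 → [6, -1, 6, 9, 0, 8, 8]
k=2: vec[2] = (-1)-6 = -7 → [6, -1, -7, 9, 0, 8, 8]
k=3: vec[3] = (-7)-9 = -16 → [6, -1, -7, -16, 0, 8, 8]
k=4: vec[4] = (-16)-0 = -16 → [6, -1, -7, -16, -16, 8, 8]
k=5: vec[5] = (-16)-8 = -24 → [6, -1, -7, -16, -16, -24, 8]
k=6: vec[6] = (-24)-8 = -32 → [6, -1, -7, -16, -16, -24, -32]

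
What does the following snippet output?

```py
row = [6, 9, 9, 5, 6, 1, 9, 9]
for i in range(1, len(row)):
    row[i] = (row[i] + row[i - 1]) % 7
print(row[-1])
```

5

i=1: row[1] = (9+6)%7 = 1 → [6, 1, 9, 5, 6, 1, 9, 9]
i=2: row[2] = (9+1)%7 = 3 → [6, 1, 3, 5, 6, 1, 9, 9]
i=3: row[3] = (5+3)%7 = 1 → [6, 1, 3, 1, 6, 1, 9, 9]
i=4: row[4] = (6+1)%7 = 0 → [6, 1, 3, 1, 0, 1, 9, 9]
i=5: row[5] = (1+0)%7 = 1 → [6, 1, 3, 1, 0, 1, 9, 9]
i=6: row[6] = (9+1)%7 = 3 → [6, 1, 3, 1, 0, 1, 3, 9]
i=7: row[7] = (9+3)%7 = 5 → [6, 1, 3, 1, 0, 1, 3, 5]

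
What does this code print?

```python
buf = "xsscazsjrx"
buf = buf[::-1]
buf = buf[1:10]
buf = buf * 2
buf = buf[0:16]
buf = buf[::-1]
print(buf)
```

reverse → 'xrjszacssx'
slice [1:10] → 'rjszacssx'
repeat ×2 → 'rjszacssxrjszacssx'
slice [0:16] → 'rjszacssxrjszacs'
reverse → 'scazsjrxsscazsjr'

scazsjrxsscazsjr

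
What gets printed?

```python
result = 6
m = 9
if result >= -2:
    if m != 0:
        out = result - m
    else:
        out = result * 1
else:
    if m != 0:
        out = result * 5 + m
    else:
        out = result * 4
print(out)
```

result=6, m=9
result >= -2 is True; m != 0 is True
→ out = result - m = -3

-3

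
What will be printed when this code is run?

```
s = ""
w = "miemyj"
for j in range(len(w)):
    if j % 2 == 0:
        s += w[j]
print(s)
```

mey

j=0: add 'm' → 'm'
j=1: skip
j=2: add 'e' → 'me'
j=3: skip
j=4: add 'y' → 'mey'
j=5: skip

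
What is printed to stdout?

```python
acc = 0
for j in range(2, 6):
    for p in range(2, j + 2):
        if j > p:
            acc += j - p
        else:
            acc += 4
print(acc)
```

j=2,p=2: not 2>2, acc = 0+4 = 4
j=2,p=3: not 2>3, acc = 4+4 = 8
j=3,p=2: 3>2, acc = 8+1 = 9
j=3,p=3: not 3>3, acc = 9+4 = 13
j=3,p=4: not 3>4, acc = 13+4 = 17
j=4,p=2: 4>2, acc = 17+2 = 19
j=4,p=3: 4>3, acc = 19+1 = 20
j=4,p=4: not 4>4, acc = 20+4 = 24
j=4,p=5: not 4>5, acc = 24+4 = 28
j=5,p=2: 5>2, acc = 28+3 = 31
j=5,p=3: 5>3, acc = 31+2 = 33
j=5,p=4: 5>4, acc = 33+1 = 34
j=5,p=5: not 5>5, acc = 34+4 = 38
j=5,p=6: not 5>6, acc = 38+4 = 42

42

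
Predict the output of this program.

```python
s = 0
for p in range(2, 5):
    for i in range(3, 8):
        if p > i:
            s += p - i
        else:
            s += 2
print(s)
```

29

p=2,i=3: not 2>3, s = 0+2 = 2
p=2,i=4: not 2>4, s = 2+2 = 4
p=2,i=5: not 2>5, s = 4+2 = 6
p=2,i=6: not 2>6, s = 6+2 = 8
p=2,i=7: not 2>7, s = 8+2 = 10
p=3,i=3: not 3>3, s = 10+2 = 12
p=3,i=4: not 3>4, s = 12+2 = 14
p=3,i=5: not 3>5, s = 14+2 = 16
p=3,i=6: not 3>6, s = 16+2 = 18
p=3,i=7: not 3>7, s = 18+2 = 20
p=4,i=3: 4>3, s = 20+1 = 21
p=4,i=4: not 4>4, s = 21+2 = 23
p=4,i=5: not 4>5, s = 23+2 = 25
p=4,i=6: not 4>6, s = 25+2 = 27
p=4,i=7: not 4>7, s = 27+2 = 29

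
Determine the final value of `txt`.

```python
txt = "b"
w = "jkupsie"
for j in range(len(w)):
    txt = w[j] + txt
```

j=0: prepend 'j' → 'jb'
j=1: prepend 'k' → 'kjb'
j=2: prepend 'u' → 'ukjb'
j=3: prepend 'p' → 'pukjb'
j=4: prepend 's' → 'spukjb'
j=5: prepend 'i' → 'ispukjb'
j=6: prepend 'e' → 'eispukjb'

'eispukjb'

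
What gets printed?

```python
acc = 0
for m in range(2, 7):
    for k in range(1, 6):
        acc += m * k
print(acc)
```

m=2,k=1: acc = 0+2 = 2
m=2,k=2: acc = 2+4 = 6
m=2,k=3: acc = 6+6 = 12
m=2,k=4: acc = 12+8 = 20
m=2,k=5: acc = 20+10 = 30
m=3,k=1: acc = 30+3 = 33
m=3,k=2: acc = 33+6 = 39
m=3,k=3: acc = 39+9 = 48
m=3,k=4: acc = 48+12 = 60
m=3,k=5: acc = 60+15 = 75
m=4,k=1: acc = 75+4 = 79
m=4,k=2: acc = 79+8 = 87
m=4,k=3: acc = 87+12 = 99
m=4,k=4: acc = 99+16 = 115
m=4,k=5: acc = 115+20 = 135
m=5,k=1: acc = 135+5 = 140
m=5,k=2: acc = 140+10 = 150
m=5,k=3: acc = 150+15 = 165
m=5,k=4: acc = 165+20 = 185
m=5,k=5: acc = 185+25 = 210
m=6,k=1: acc = 210+6 = 216
m=6,k=2: acc = 216+12 = 228
m=6,k=3: acc = 228+18 = 246
m=6,k=4: acc = 246+24 = 270
m=6,k=5: acc = 270+30 = 300

300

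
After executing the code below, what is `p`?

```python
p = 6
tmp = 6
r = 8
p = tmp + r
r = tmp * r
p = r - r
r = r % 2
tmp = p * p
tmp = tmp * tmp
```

p = 6+8 = 14
r = 6*8 = 48
p = 48-48 = 0
r = 48%2 = 0
tmp = 0*0 = 0
tmp = 0*0 = 0

0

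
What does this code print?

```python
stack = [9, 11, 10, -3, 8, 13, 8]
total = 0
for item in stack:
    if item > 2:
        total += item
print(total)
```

item=9: >2, total = 0+9 = 9
item=11: >2, total = 9+11 = 20
item=10: >2, total = 20+10 = 30
item=-3: not >2
item=8: >2, total = 30+8 = 38
item=13: >2, total = 38+13 = 51
item=8: >2, total = 51+8 = 59

59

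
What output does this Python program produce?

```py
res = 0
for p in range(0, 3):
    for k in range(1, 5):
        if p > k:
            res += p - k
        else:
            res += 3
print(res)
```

34

p=0,k=1: not 0>1, res = 0+3 = 3
p=0,k=2: not 0>2, res = 3+3 = 6
p=0,k=3: not 0>3, res = 6+3 = 9
p=0,k=4: not 0>4, res = 9+3 = 12
p=1,k=1: not 1>1, res = 12+3 = 15
p=1,k=2: not 1>2, res = 15+3 = 18
p=1,k=3: not 1>3, res = 18+3 = 21
p=1,k=4: not 1>4, res = 21+3 = 24
p=2,k=1: 2>1, res = 24+1 = 25
p=2,k=2: not 2>2, res = 25+3 = 28
p=2,k=3: not 2>3, res = 28+3 = 31
p=2,k=4: not 2>4, res = 31+3 = 34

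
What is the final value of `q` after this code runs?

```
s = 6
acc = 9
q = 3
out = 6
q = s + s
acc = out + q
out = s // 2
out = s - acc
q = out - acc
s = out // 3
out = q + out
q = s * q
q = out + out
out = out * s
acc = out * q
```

q = 6+6 = 12
acc = 6+12 = 18
out = 6//2 = 3
out = 6-18 = -12
q = (-12)-18 = -30
s = (-12)//3 = -4
out = (-30)+(-12) = -42
q = (-4)*(-30) = 120
q = (-42)+(-42) = -84
out = (-42)*(-4) = 168
acc = 168*(-84) = -14112

-84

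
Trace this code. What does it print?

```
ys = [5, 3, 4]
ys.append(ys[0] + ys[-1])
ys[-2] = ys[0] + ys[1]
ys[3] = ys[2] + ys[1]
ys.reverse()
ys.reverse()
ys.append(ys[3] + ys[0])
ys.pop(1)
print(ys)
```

[5, 8, 11, 16]

append ys[0]+ys[-1] = 5+4 = 9 → [5, 3, 4, 9]
ys[-2] = ys[0]+ys[1] = 5+3 = 8 → [5, 3, 8, 9]
ys[3] = ys[2]+ys[1] = 8+3 = 11 → [5, 3, 8, 11]
reverse → [11, 8, 3, 5]
reverse → [5, 3, 8, 11]
append ys[3]+ys[0] = 11+5 = 16 → [5, 3, 8, 11, 16]
pop(1) removes 3 → [5, 8, 11, 16]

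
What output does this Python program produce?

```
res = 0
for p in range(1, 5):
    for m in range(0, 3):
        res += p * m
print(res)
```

p=1,m=0: res = 0+0 = 0
p=1,m=1: res = 0+1 = 1
p=1,m=2: res = 1+2 = 3
p=2,m=0: res = 3+0 = 3
p=2,m=1: res = 3+2 = 5
p=2,m=2: res = 5+4 = 9
p=3,m=0: res = 9+0 = 9
p=3,m=1: res = 9+3 = 12
p=3,m=2: res = 12+6 = 18
p=4,m=0: res = 18+0 = 18
p=4,m=1: res = 18+4 = 22
p=4,m=2: res = 22+8 = 30

30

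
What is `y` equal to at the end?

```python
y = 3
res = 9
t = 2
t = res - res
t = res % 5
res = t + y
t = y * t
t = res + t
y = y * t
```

t = 9-9 = 0
t = 9%5 = 4
res = 4+3 = 7
t = 3*4 = 12
t = 7+12 = 19
y = 3*19 = 57

57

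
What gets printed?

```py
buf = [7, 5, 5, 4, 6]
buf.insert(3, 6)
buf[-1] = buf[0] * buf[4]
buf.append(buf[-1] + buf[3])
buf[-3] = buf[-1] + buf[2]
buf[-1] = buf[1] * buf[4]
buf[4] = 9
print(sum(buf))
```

255

insert 6 at 3 → [7, 5, 5, 6, 4, 6]
buf[-1] = buf[0]*buf[4] = 7*4 = 28 → [7, 5, 5, 6, 4, 28]
append buf[-1]+buf[3] = 28+6 = 34 → [7, 5, 5, 6, 4, 28, 34]
buf[-3] = buf[-1]+buf[2] = 34+5 = 39 → [7, 5, 5, 6, 39, 28, 34]
buf[-1] = buf[1]*buf[4] = 5*39 = 195 → [7, 5, 5, 6, 39, 28, 195]
buf[4] = 9 → [7, 5, 5, 6, 9, 28, 195]
sum = 255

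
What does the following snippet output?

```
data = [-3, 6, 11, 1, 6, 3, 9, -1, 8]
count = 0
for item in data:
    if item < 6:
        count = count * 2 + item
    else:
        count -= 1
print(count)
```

item=-3: <6, count = 0*2+(-3) = -3
item=6: not <6, count = (-3)-1 = -4
item=11: not <6, count = (-4)-1 = -5
item=1: <6, count = (-5)*2+1 = -9
item=6: not <6, count = (-9)-1 = -10
item=3: <6, count = (-10)*2+3 = -17
item=9: not <6, count = (-17)-1 = -18
item=-1: <6, count = (-18)*2+(-1) = -37
item=8: not <6, count = (-37)-1 = -38

-38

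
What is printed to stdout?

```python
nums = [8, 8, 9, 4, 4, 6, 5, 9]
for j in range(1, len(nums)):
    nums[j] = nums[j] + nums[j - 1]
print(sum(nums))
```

j=1: nums[1] = 8+8 = 16 → [8, 16, 9, 4, 4, 6, 5, 9]
j=2: nums[2] = 9+16 = 25 → [8, 16, 25, 4, 4, 6, 5, 9]
j=3: nums[3] = 4+25 = 29 → [8, 16, 25, 29, 4, 6, 5, 9]
j=4: nums[4] = 4+29 = 33 → [8, 16, 25, 29, 33, 6, 5, 9]
j=5: nums[5] = 6+33 = 39 → [8, 16, 25, 29, 33, 39, 5, 9]
j=6: nums[6] = 5+39 = 44 → [8, 16, 25, 29, 33, 39, 44, 9]
j=7: nums[7] = 9+44 = 53 → [8, 16, 25, 29, 33, 39, 44, 53]
sum = 247

247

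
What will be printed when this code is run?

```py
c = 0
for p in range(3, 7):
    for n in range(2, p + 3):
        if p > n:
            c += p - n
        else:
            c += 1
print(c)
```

32

p=3,n=2: 3>2, c = 0+1 = 1
p=3,n=3: not 3>3, c = 1+1 = 2
p=3,n=4: not 3>4, c = 2+1 = 3
p=3,n=5: not 3>5, c = 3+1 = 4
p=4,n=2: 4>2, c = 4+2 = 6
p=4,n=3: 4>3, c = 6+1 = 7
p=4,n=4: not 4>4, c = 7+1 = 8
p=4,n=5: not 4>5, c = 8+1 = 9
p=4,n=6: not 4>6, c = 9+1 = 10
p=5,n=2: 5>2, c = 10+3 = 13
p=5,n=3: 5>3, c = 13+2 = 15
p=5,n=4: 5>4, c = 15+1 = 16
p=5,n=5: not 5>5, c = 16+1 = 17
p=5,n=6: not 5>6, c = 17+1 = 18
p=5,n=7: not 5>7, c = 18+1 = 19
p=6,n=2: 6>2, c = 19+4 = 23
p=6,n=3: 6>3, c = 23+3 = 26
p=6,n=4: 6>4, c = 26+2 = 28
p=6,n=5: 6>5, c = 28+1 = 29
p=6,n=6: not 6>6, c = 29+1 = 30
p=6,n=7: not 6>7, c = 30+1 = 31
p=6,n=8: not 6>8, c = 31+1 = 32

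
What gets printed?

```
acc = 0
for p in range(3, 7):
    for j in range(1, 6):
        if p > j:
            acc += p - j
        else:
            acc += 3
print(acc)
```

52

p=3,j=1: 3>1, acc = 0+2 = 2
p=3,j=2: 3>2, acc = 2+1 = 3
p=3,j=3: not 3>3, acc = 3+3 = 6
p=3,j=4: not 3>4, acc = 6+3 = 9
p=3,j=5: not 3>5, acc = 9+3 = 12
p=4,j=1: 4>1, acc = 12+3 = 15
p=4,j=2: 4>2, acc = 15+2 = 17
p=4,j=3: 4>3, acc = 17+1 = 18
p=4,j=4: not 4>4, acc = 18+3 = 21
p=4,j=5: not 4>5, acc = 21+3 = 24
p=5,j=1: 5>1, acc = 24+4 = 28
p=5,j=2: 5>2, acc = 28+3 = 31
p=5,j=3: 5>3, acc = 31+2 = 33
p=5,j=4: 5>4, acc = 33+1 = 34
p=5,j=5: not 5>5, acc = 34+3 = 37
p=6,j=1: 6>1, acc = 37+5 = 42
p=6,j=2: 6>2, acc = 42+4 = 46
p=6,j=3: 6>3, acc = 46+3 = 49
p=6,j=4: 6>4, acc = 49+2 = 51
p=6,j=5: 6>5, acc = 51+1 = 52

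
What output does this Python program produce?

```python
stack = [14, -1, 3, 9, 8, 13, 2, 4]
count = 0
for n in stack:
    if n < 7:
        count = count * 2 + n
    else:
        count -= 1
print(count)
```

-16

n=14: not <7, count = 0-1 = -1
n=-1: <7, count = (-1)*2+(-1) = -3
n=3: <7, count = (-3)*2+3 = -3
n=9: not <7, count = (-3)-1 = -4
n=8: not <7, count = (-4)-1 = -5
n=13: not <7, count = (-5)-1 = -6
n=2: <7, count = (-6)*2+2 = -10
n=4: <7, count = (-10)*2+4 = -16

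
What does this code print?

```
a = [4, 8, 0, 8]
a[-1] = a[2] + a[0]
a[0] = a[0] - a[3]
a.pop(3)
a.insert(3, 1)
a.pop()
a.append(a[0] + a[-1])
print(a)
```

[0, 8, 0, 0]

a[-1] = a[2]+a[0] = 0+4 = 4 → [4, 8, 0, 4]
a[0] = a[0]-a[3] = 4-4 = 0 → [0, 8, 0, 4]
pop(3) removes 4 → [0, 8, 0]
insert 1 at 3 → [0, 8, 0, 1]
pop() removes 1 → [0, 8, 0]
append a[0]+a[-1] = 0+0 = 0 → [0, 8, 0, 0]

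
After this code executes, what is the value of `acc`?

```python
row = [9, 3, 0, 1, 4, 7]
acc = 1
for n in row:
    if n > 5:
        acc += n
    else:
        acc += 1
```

n=9: >5, acc = 1+9 = 10
n=3: not >5, acc = 10+1 = 11
n=0: not >5, acc = 11+1 = 12
n=1: not >5, acc = 12+1 = 13
n=4: not >5, acc = 13+1 = 14
n=7: >5, acc = 14+7 = 21

21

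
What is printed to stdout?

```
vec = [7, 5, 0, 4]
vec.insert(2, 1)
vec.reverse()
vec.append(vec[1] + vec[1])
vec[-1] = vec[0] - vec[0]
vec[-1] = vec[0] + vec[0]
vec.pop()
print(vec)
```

[4, 0, 1, 5, 7]

insert 1 at 2 → [7, 5, 1, 0, 4]
reverse → [4, 0, 1, 5, 7]
append vec[1]+vec[1] = 0+0 = 0 → [4, 0, 1, 5, 7, 0]
vec[-1] = vec[0]-vec[0] = 4-4 = 0 → [4, 0, 1, 5, 7, 0]
vec[-1] = vec[0]+vec[0] = 4+4 = 8 → [4, 0, 1, 5, 7, 8]
pop() removes 8 → [4, 0, 1, 5, 7]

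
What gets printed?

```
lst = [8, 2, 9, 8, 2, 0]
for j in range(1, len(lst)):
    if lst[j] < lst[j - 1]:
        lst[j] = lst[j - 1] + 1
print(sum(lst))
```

59

j=1: 2<8, lst[1] = 8+1 = 9 → [8, 9, 9, 8, 2, 0]
j=2: 9>=9, unchanged → [8, 9, 9, 8, 2, 0]
j=3: 8<9, lst[3] = 9+1 = 10 → [8, 9, 9, 10, 2, 0]
j=4: 2<10, lst[4] = 10+1 = 11 → [8, 9, 9, 10, 11, 0]
j=5: 0<11, lst[5] = 11+1 = 12 → [8, 9, 9, 10, 11, 12]
sum = 59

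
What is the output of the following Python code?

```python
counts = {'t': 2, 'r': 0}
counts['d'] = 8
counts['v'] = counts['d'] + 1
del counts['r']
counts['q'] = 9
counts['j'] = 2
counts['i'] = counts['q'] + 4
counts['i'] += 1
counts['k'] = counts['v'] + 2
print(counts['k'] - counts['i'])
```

-3

counts['d'] = 8 → {'t': 2, 'r': 0, 'd': 8}
counts['v'] = counts['d']+1 = 9 → {'t': 2, 'r': 0, 'd': 8, 'v': 9}
del 'r' → {'t': 2, 'd': 8, 'v': 9}
counts['q'] = 9 → {'t': 2, 'd': 8, 'v': 9, 'q': 9}
counts['j'] = 2 → {'t': 2, 'd': 8, 'v': 9, 'q': 9, 'j': 2}
counts['i'] = counts['q']+4 = 13 → {'t': 2, 'd': 8, 'v': 9, 'q': 9, 'j': 2, 'i': 13}
counts['i'] = 13+1 = 14 → {'t': 2, 'd': 8, 'v': 9, 'q': 9, 'j': 2, 'i': 14}
counts['k'] = counts['v']+2 = 11 → {'t': 2, 'd': 8, 'v': 9, 'q': 9, 'j': 2, 'i': 14, 'k': 11}
counts['k']-counts['i'] = 11-14 = -3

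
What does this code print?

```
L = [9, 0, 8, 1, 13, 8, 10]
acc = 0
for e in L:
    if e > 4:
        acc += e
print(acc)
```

e=9: >4, acc = 0+9 = 9
e=0: not >4
e=8: >4, acc = 9+8 = 17
e=1: not >4
e=13: >4, acc = 17+13 = 30
e=8: >4, acc = 30+8 = 38
e=10: >4, acc = 38+10 = 48

48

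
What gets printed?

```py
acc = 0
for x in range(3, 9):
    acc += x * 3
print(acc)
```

x=3: acc = 0+3*3 = 9
x=4: acc = 9+4*3 = 21
x=5: acc = 21+5*3 = 36
x=6: acc = 36+6*3 = 54
x=7: acc = 54+7*3 = 75
x=8: acc = 75+8*3 = 99

99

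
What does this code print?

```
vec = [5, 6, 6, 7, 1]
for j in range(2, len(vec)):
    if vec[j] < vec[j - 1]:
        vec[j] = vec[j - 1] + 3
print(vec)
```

[5, 6, 6, 7, 10]

j=2: 6>=6, unchanged → [5, 6, 6, 7, 1]
j=3: 7>=6, unchanged → [5, 6, 6, 7, 1]
j=4: 1<7, vec[4] = 7+3 = 10 → [5, 6, 6, 7, 10]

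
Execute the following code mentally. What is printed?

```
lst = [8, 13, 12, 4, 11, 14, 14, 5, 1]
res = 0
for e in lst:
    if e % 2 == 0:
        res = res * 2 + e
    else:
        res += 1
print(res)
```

304

e=8: even, res = 0*2+8 = 8
e=13: not even, res = 8+1 = 9
e=12: even, res = 9*2+12 = 30
e=4: even, res = 30*2+4 = 64
e=11: not even, res = 64+1 = 65
e=14: even, res = 65*2+14 = 144
e=14: even, res = 144*2+14 = 302
e=5: not even, res = 302+1 = 303
e=1: not even, res = 303+1 = 304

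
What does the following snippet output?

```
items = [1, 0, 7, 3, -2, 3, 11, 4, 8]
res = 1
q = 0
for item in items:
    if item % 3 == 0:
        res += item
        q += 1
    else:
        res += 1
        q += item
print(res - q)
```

item=1: not %3==0, res = 1+1 = 2; q=1
item=0: %3==0, res = 2+0 = 2; q=2
item=7: not %3==0, res = 2+1 = 3; q=9
item=3: %3==0, res = 3+3 = 6; q=10
item=-2: not %3==0, res = 6+1 = 7; q=8
item=3: %3==0, res = 7+3 = 10; q=9
item=11: not %3==0, res = 10+1 = 11; q=20
item=4: not %3==0, res = 11+1 = 12; q=24
item=8: not %3==0, res = 12+1 = 13; q=32
res-q = 13-32 = -19

-19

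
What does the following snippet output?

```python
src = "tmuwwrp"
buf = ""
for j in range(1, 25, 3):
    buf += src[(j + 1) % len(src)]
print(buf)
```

j=1: add src[2]='u' → 'u'
j=4: add src[5]='r' → 'ur'
j=7: add src[1]='m' → 'urm'
j=10: add src[4]='w' → 'urmw'
j=13: add src[0]='t' → 'urmwt'
j=16: add src[3]='w' → 'urmwtw'
j=19: add src[6]='p' → 'urmwtwp'
j=22: add src[2]='u' → 'urmwtwpu'

urmwtwpu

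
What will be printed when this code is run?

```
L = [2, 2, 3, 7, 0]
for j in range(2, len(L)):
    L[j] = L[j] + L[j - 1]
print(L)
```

j=2: L[2] = 3+2 = 5 → [2, 2, 5, 7, 0]
j=3: L[3] = 7+5 = 12 → [2, 2, 5, 12, 0]
j=4: L[4] = 0+12 = 12 → [2, 2, 5, 12, 12]

[2, 2, 5, 12, 12]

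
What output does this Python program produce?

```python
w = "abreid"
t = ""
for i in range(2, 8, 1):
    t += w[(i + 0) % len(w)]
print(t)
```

reidab

i=2: add w[2]='r' → 'r'
i=3: add w[3]='e' → 're'
i=4: add w[4]='i' → 'rei'
i=5: add w[5]='d' → 'reid'
i=6: add w[0]='a' → 'reida'
i=7: add w[1]='b' → 'reidab'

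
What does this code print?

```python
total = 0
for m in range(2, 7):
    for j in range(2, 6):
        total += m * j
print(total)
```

m=2,j=2: total = 0+4 = 4
m=2,j=3: total = 4+6 = 10
m=2,j=4: total = 10+8 = 18
m=2,j=5: total = 18+10 = 28
m=3,j=2: total = 28+6 = 34
m=3,j=3: total = 34+9 = 43
m=3,j=4: total = 43+12 = 55
m=3,j=5: total = 55+15 = 70
m=4,j=2: total = 70+8 = 78
m=4,j=3: total = 78+12 = 90
m=4,j=4: total = 90+16 = 106
m=4,j=5: total = 106+20 = 126
m=5,j=2: total = 126+10 = 136
m=5,j=3: total = 136+15 = 151
m=5,j=4: total = 151+20 = 171
m=5,j=5: total = 171+25 = 196
m=6,j=2: total = 196+12 = 208
m=6,j=3: total = 208+18 = 226
m=6,j=4: total = 226+24 = 250
m=6,j=5: total = 250+30 = 280

280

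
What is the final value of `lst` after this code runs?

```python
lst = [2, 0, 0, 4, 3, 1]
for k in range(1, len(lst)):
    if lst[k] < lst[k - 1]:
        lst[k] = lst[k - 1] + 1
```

[2, 3, 4, 4, 5, 6]

k=1: 0<2, lst[1] = 2+1 = 3 → [2, 3, 0, 4, 3, 1]
k=2: 0<3, lst[2] = 3+1 = 4 → [2, 3, 4, 4, 3, 1]
k=3: 4>=4, unchanged → [2, 3, 4, 4, 3, 1]
k=4: 3<4, lst[4] = 4+1 = 5 → [2, 3, 4, 4, 5, 1]
k=5: 1<5, lst[5] = 5+1 = 6 → [2, 3, 4, 4, 5, 6]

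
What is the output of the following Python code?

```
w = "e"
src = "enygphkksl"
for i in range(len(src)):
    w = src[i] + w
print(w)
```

i=0: prepend 'e' → 'ee'
i=1: prepend 'n' → 'nee'
i=2: prepend 'y' → 'ynee'
i=3: prepend 'g' → 'gynee'
i=4: prepend 'p' → 'pgynee'
i=5: prepend 'h' → 'hpgynee'
i=6: prepend 'k' → 'khpgynee'
i=7: prepend 'k' → 'kkhpgynee'
i=8: prepend 's' → 'skkhpgynee'
i=9: prepend 'l' → 'lskkhpgynee'

lskkhpgynee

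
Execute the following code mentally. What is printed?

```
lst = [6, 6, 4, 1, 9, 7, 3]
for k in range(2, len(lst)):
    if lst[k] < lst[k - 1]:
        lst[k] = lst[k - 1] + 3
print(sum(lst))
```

k=2: 4<6, lst[2] = 6+3 = 9 → [6, 6, 9, 1, 9, 7, 3]
k=3: 1<9, lst[3] = 9+3 = 12 → [6, 6, 9, 12, 9, 7, 3]
k=4: 9<12, lst[4] = 12+3 = 15 → [6, 6, 9, 12, 15, 7, 3]
k=5: 7<15, lst[5] = 15+3 = 18 → [6, 6, 9, 12, 15, 18, 3]
k=6: 3<18, lst[6] = 18+3 = 21 → [6, 6, 9, 12, 15, 18, 21]
sum = 87

87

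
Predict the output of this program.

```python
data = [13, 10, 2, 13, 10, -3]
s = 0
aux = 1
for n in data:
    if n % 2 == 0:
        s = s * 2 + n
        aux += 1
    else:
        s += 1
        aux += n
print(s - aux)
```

n=13: not even, s = 0+1 = 1; aux=14
n=10: even, s = 1*2+10 = 12; aux=15
n=2: even, s = 12*2+2 = 26; aux=16
n=13: not even, s = 26+1 = 27; aux=29
n=10: even, s = 27*2+10 = 64; aux=30
n=-3: not even, s = 64+1 = 65; aux=27
s-aux = 65-27 = 38

38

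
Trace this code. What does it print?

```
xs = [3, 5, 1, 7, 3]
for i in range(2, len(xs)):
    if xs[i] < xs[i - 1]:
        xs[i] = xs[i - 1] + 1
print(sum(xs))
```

29

i=2: 1<5, xs[2] = 5+1 = 6 → [3, 5, 6, 7, 3]
i=3: 7>=6, unchanged → [3, 5, 6, 7, 3]
i=4: 3<7, xs[4] = 7+1 = 8 → [3, 5, 6, 7, 8]
sum = 29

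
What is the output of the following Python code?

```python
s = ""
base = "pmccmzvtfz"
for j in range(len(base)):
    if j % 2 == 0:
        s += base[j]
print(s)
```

pcmvf

j=0: add 'p' → 'p'
j=1: skip
j=2: add 'c' → 'pc'
j=3: skip
j=4: add 'm' → 'pcm'
j=5: skip
j=6: add 'v' → 'pcmv'
j=7: skip
j=8: add 'f' → 'pcmvf'
j=9: skip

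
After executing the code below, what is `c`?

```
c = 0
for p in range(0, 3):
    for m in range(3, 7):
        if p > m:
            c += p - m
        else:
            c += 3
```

p=0,m=3: not 0>3, c = 0+3 = 3
p=0,m=4: not 0>4, c = 3+3 = 6
p=0,m=5: not 0>5, c = 6+3 = 9
p=0,m=6: not 0>6, c = 9+3 = 12
p=1,m=3: not 1>3, c = 12+3 = 15
p=1,m=4: not 1>4, c = 15+3 = 18
p=1,m=5: not 1>5, c = 18+3 = 21
p=1,m=6: not 1>6, c = 21+3 = 24
p=2,m=3: not 2>3, c = 24+3 = 27
p=2,m=4: not 2>4, c = 27+3 = 30
p=2,m=5: not 2>5, c = 30+3 = 33
p=2,m=6: not 2>6, c = 33+3 = 36

36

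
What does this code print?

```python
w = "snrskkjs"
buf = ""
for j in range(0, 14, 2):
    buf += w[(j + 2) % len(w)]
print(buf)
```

j=0: add w[2]='r' → 'r'
j=2: add w[4]='k' → 'rk'
j=4: add w[6]='j' → 'rkj'
j=6: add w[0]='s' → 'rkjs'
j=8: add w[2]='r' → 'rkjsr'
j=10: add w[4]='k' → 'rkjsrk'
j=12: add w[6]='j' → 'rkjsrkj'

rkjsrkj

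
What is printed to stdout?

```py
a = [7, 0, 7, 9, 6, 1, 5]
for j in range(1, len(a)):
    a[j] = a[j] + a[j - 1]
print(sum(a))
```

j=1: a[1] = 0+7 = 7 → [7, 7, 7, 9, 6, 1, 5]
j=2: a[2] = 7+7 = 14 → [7, 7, 14, 9, 6, 1, 5]
j=3: a[3] = 9+14 = 23 → [7, 7, 14, 23, 6, 1, 5]
j=4: a[4] = 6+23 = 29 → [7, 7, 14, 23, 29, 1, 5]
j=5: a[5] = 1+29 = 30 → [7, 7, 14, 23, 29, 30, 5]
j=6: a[6] = 5+30 = 35 → [7, 7, 14, 23, 29, 30, 35]
sum = 145

145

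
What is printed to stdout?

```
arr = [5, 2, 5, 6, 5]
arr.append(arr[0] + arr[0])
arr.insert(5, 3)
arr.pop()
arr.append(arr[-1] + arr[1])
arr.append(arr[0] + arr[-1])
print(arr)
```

[5, 2, 5, 6, 5, 3, 5, 10]

append arr[0]+arr[0] = 5+5 = 10 → [5, 2, 5, 6, 5, 10]
insert 3 at 5 → [5, 2, 5, 6, 5, 3, 10]
pop() removes 10 → [5, 2, 5, 6, 5, 3]
append arr[-1]+arr[1] = 3+2 = 5 → [5, 2, 5, 6, 5, 3, 5]
append arr[0]+arr[-1] = 5+5 = 10 → [5, 2, 5, 6, 5, 3, 5, 10]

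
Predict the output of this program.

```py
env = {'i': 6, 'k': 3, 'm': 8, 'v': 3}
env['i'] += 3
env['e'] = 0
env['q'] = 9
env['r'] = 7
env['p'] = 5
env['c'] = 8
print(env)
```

{'i': 9, 'k': 3, 'm': 8, 'v': 3, 'e': 0, 'q': 9, 'r': 7, 'p': 5, 'c': 8}

env['i'] = 6+3 = 9 → {'i': 9, 'k': 3, 'm': 8, 'v': 3}
env['e'] = 0 → {'i': 9, 'k': 3, 'm': 8, 'v': 3, 'e': 0}
env['q'] = 9 → {'i': 9, 'k': 3, 'm': 8, 'v': 3, 'e': 0, 'q': 9}
env['r'] = 7 → {'i': 9, 'k': 3, 'm': 8, 'v': 3, 'e': 0, 'q': 9, 'r': 7}
env['p'] = 5 → {'i': 9, 'k': 3, 'm': 8, 'v': 3, 'e': 0, 'q': 9, 'r': 7, 'p': 5}
env['c'] = 8 → {'i': 9, 'k': 3, 'm': 8, 'v': 3, 'e': 0, 'q': 9, 'r': 7, 'p': 5, 'c': 8}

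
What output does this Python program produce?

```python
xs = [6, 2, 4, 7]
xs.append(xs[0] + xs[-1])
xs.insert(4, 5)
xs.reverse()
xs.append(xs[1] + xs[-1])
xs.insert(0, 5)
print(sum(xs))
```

53

append xs[0]+xs[-1] = 6+7 = 13 → [6, 2, 4, 7, 13]
insert 5 at 4 → [6, 2, 4, 7, 5, 13]
reverse → [13, 5, 7, 4, 2, 6]
append xs[1]+xs[-1] = 5+6 = 11 → [13, 5, 7, 4, 2, 6, 11]
insert 5 at 0 → [5, 13, 5, 7, 4, 2, 6, 11]
sum = 53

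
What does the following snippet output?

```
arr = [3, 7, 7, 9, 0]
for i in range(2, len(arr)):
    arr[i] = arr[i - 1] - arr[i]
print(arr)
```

i=2: arr[2] = 7-7 = 0 → [3, 7, 0, 9, 0]
i=3: arr[3] = 0-9 = -9 → [3, 7, 0, -9, 0]
i=4: arr[4] = (-9)-0 = -9 → [3, 7, 0, -9, -9]

[3, 7, 0, -9, -9]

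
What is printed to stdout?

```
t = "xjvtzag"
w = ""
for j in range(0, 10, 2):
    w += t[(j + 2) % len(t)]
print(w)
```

j=0: add t[2]='v' → 'v'
j=2: add t[4]='z' → 'vz'
j=4: add t[6]='g' → 'vzg'
j=6: add t[1]='j' → 'vzgj'
j=8: add t[3]='t' → 'vzgjt'

vzgjt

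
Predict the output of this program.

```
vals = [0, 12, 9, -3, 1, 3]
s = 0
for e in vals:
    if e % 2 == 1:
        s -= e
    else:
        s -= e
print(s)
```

e=0: not odd, s = 0-0 = 0
e=12: not odd, s = 0-12 = -12
e=9: odd, s = (-12)-9 = -21
e=-3: odd, s = (-21)-(-3) = -18
e=1: odd, s = (-18)-1 = -19
e=3: odd, s = (-19)-3 = -22

-22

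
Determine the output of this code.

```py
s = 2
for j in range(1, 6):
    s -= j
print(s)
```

-13

j=1: s = 2-1 = 1
j=2: s = 1-2 = -1
j=3: s = (-1)-3 = -4
j=4: s = (-4)-4 = -8
j=5: s = (-8)-5 = -13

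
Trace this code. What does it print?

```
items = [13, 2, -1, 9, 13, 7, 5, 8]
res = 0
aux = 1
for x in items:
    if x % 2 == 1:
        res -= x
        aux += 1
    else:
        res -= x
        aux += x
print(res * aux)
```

x=13: odd, res = 0-13 = -13; aux=2
x=2: not odd, res = (-13)-2 = -15; aux=4
x=-1: odd, res = (-15)-(-1) = -14; aux=5
x=9: odd, res = (-14)-9 = -23; aux=6
x=13: odd, res = (-23)-13 = -36; aux=7
x=7: odd, res = (-36)-7 = -43; aux=8
x=5: odd, res = (-43)-5 = -48; aux=9
x=8: not odd, res = (-48)-8 = -56; aux=17
res*aux = (-56)*17 = -952

-952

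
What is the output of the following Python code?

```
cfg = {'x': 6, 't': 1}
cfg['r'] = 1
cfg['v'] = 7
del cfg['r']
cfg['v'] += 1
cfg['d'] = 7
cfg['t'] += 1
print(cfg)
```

{'x': 6, 't': 2, 'v': 8, 'd': 7}

cfg['r'] = 1 → {'x': 6, 't': 1, 'r': 1}
cfg['v'] = 7 → {'x': 6, 't': 1, 'r': 1, 'v': 7}
del 'r' → {'x': 6, 't': 1, 'v': 7}
cfg['v'] = 7+1 = 8 → {'x': 6, 't': 1, 'v': 8}
cfg['d'] = 7 → {'x': 6, 't': 1, 'v': 8, 'd': 7}
cfg['t'] = 1+1 = 2 → {'x': 6, 't': 2, 'v': 8, 'd': 7}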